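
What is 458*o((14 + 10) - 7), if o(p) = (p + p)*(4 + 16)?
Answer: 311440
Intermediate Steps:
o(p) = 40*p (o(p) = (2*p)*20 = 40*p)
458*o((14 + 10) - 7) = 458*(40*((14 + 10) - 7)) = 458*(40*(24 - 7)) = 458*(40*17) = 458*680 = 311440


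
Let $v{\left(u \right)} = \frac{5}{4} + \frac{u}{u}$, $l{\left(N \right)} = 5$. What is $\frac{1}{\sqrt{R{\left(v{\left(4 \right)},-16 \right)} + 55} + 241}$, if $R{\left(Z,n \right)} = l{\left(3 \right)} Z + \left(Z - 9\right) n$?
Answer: $\frac{964}{231627} - \frac{2 \sqrt{697}}{231627} \approx 0.0039339$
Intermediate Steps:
$v{\left(u \right)} = \frac{9}{4}$ ($v{\left(u \right)} = 5 \cdot \frac{1}{4} + 1 = \frac{5}{4} + 1 = \frac{9}{4}$)
$R{\left(Z,n \right)} = 5 Z + n \left(-9 + Z\right)$ ($R{\left(Z,n \right)} = 5 Z + \left(Z - 9\right) n = 5 Z + \left(-9 + Z\right) n = 5 Z + n \left(-9 + Z\right)$)
$\frac{1}{\sqrt{R{\left(v{\left(4 \right)},-16 \right)} + 55} + 241} = \frac{1}{\sqrt{\left(\left(-9\right) \left(-16\right) + 5 \cdot \frac{9}{4} + \frac{9}{4} \left(-16\right)\right) + 55} + 241} = \frac{1}{\sqrt{\left(144 + \frac{45}{4} - 36\right) + 55} + 241} = \frac{1}{\sqrt{\frac{477}{4} + 55} + 241} = \frac{1}{\sqrt{\frac{697}{4}} + 241} = \frac{1}{\frac{\sqrt{697}}{2} + 241} = \frac{1}{241 + \frac{\sqrt{697}}{2}}$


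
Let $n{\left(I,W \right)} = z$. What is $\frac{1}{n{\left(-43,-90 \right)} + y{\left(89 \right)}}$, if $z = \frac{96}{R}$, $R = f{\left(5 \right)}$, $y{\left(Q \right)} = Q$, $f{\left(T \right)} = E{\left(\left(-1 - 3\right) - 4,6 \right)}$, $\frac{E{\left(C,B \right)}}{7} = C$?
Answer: $\frac{7}{611} \approx 0.011457$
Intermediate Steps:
$E{\left(C,B \right)} = 7 C$
$f{\left(T \right)} = -56$ ($f{\left(T \right)} = 7 \left(\left(-1 - 3\right) - 4\right) = 7 \left(-4 - 4\right) = 7 \left(-8\right) = -56$)
$R = -56$
$z = - \frac{12}{7}$ ($z = \frac{96}{-56} = 96 \left(- \frac{1}{56}\right) = - \frac{12}{7} \approx -1.7143$)
$n{\left(I,W \right)} = - \frac{12}{7}$
$\frac{1}{n{\left(-43,-90 \right)} + y{\left(89 \right)}} = \frac{1}{- \frac{12}{7} + 89} = \frac{1}{\frac{611}{7}} = \frac{7}{611}$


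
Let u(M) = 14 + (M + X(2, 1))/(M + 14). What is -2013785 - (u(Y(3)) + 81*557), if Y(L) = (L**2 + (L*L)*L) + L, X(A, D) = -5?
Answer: -109122582/53 ≈ -2.0589e+6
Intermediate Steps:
Y(L) = L + L**2 + L**3 (Y(L) = (L**2 + L**2*L) + L = (L**2 + L**3) + L = L + L**2 + L**3)
u(M) = 14 + (-5 + M)/(14 + M) (u(M) = 14 + (M - 5)/(M + 14) = 14 + (-5 + M)/(14 + M))
-2013785 - (u(Y(3)) + 81*557) = -2013785 - ((191 + 15*(3*(1 + 3 + 3**2)))/(14 + 3*(1 + 3 + 3**2)) + 81*557) = -2013785 - ((191 + 15*(3*(1 + 3 + 9)))/(14 + 3*(1 + 3 + 9)) + 45117) = -2013785 - ((191 + 15*(3*13))/(14 + 3*13) + 45117) = -2013785 - ((191 + 15*39)/(14 + 39) + 45117) = -2013785 - ((191 + 585)/53 + 45117) = -2013785 - ((1/53)*776 + 45117) = -2013785 - (776/53 + 45117) = -2013785 - 1*2391977/53 = -2013785 - 2391977/53 = -109122582/53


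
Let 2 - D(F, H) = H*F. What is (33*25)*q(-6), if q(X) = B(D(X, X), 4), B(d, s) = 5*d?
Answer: -140250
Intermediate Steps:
D(F, H) = 2 - F*H (D(F, H) = 2 - H*F = 2 - F*H)
q(X) = 10 - 5*X² (q(X) = 5*(2 - X*X) = 5*(2 - X²) = 10 - 5*X²)
(33*25)*q(-6) = (33*25)*(10 - 5*(-6)²) = 825*(10 - 5*36) = 825*(10 - 180) = 825*(-170) = -140250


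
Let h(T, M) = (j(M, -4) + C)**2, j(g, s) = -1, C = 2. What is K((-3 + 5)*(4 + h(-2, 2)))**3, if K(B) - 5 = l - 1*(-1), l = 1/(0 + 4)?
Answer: 15625/64 ≈ 244.14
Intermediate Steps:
l = 1/4 ≈ 0.25000
h(T, M) = 1 (h(T, M) = (-1 + 2)**2 = 1**2 = 1)
K(B) = 25/4 (K(B) = 5 + (1/4 - 1*(-1)) = 5 + (1/4 + 1) = 5 + 5/4 = 25/4)
K((-3 + 5)*(4 + h(-2, 2)))**3 = (25/4)**3 = 15625/64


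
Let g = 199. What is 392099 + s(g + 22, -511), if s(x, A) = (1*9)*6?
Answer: 392153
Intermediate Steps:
s(x, A) = 54 (s(x, A) = 9*6 = 54)
392099 + s(g + 22, -511) = 392099 + 54 = 392153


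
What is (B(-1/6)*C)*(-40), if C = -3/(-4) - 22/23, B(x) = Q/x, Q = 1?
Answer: -1140/23 ≈ -49.565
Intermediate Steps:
B(x) = 1/x
C = -19/92 (C = -3*(-¼) - 22*1/23 = ¾ - 22/23 = -19/92 ≈ -0.20652)
(B(-1/6)*C)*(-40) = (-19/92/(-1/6))*(-40) = (-19/92/(-1*⅙))*(-40) = (-19/92/(-⅙))*(-40) = -6*(-19/92)*(-40) = (57/46)*(-40) = -1140/23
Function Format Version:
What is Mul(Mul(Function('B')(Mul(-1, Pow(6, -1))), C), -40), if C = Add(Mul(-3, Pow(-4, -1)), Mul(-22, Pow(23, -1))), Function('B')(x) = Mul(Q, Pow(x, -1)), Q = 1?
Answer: Rational(-1140, 23) ≈ -49.565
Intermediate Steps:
Function('B')(x) = Pow(x, -1) (Function('B')(x) = Mul(1, Pow(x, -1)) = Pow(x, -1))
C = Rational(-19, 92) (C = Add(Mul(-3, Rational(-1, 4)), Mul(-22, Rational(1, 23))) = Add(Rational(3, 4), Rational(-22, 23)) = Rational(-19, 92) ≈ -0.20652)
Mul(Mul(Function('B')(Mul(-1, Pow(6, -1))), C), -40) = Mul(Mul(Pow(Mul(-1, Pow(6, -1)), -1), Rational(-19, 92)), -40) = Mul(Mul(Pow(Mul(-1, Rational(1, 6)), -1), Rational(-19, 92)), -40) = Mul(Mul(Pow(Rational(-1, 6), -1), Rational(-19, 92)), -40) = Mul(Mul(-6, Rational(-19, 92)), -40) = Mul(Rational(57, 46), -40) = Rational(-1140, 23)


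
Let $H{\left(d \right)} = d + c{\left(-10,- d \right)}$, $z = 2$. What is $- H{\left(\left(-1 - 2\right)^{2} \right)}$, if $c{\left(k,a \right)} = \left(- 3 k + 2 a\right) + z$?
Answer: $-23$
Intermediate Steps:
$c{\left(k,a \right)} = 2 - 3 k + 2 a$ ($c{\left(k,a \right)} = \left(- 3 k + 2 a\right) + 2 = 2 - 3 k + 2 a$)
$H{\left(d \right)} = 32 - d$ ($H{\left(d \right)} = d + \left(2 - -30 + 2 \left(- d\right)\right) = d + \left(2 + 30 - 2 d\right) = d - \left(-32 + 2 d\right) = 32 - d$)
$- H{\left(\left(-1 - 2\right)^{2} \right)} = - (32 - \left(-1 - 2\right)^{2}) = - (32 - \left(-3\right)^{2}) = - (32 - 9) = \left(-1\right) 23 = -23$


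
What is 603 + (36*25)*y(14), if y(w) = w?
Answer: 13203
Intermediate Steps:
603 + (36*25)*y(14) = 603 + (36*25)*14 = 603 + 900*14 = 603 + 12600 = 13203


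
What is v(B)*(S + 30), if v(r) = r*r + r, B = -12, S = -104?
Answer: -9768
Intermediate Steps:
v(r) = r + r**2 (v(r) = r**2 + r = r + r**2)
v(B)*(S + 30) = (-12*(1 - 12))*(-104 + 30) = -12*(-11)*(-74) = 132*(-74) = -9768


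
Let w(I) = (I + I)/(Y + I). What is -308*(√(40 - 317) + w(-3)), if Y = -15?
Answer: -308/3 - 308*I*√277 ≈ -102.67 - 5126.1*I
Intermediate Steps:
w(I) = 2*I/(-15 + I) (w(I) = (I + I)/(-15 + I) = (2*I)/(-15 + I) = 2*I/(-15 + I))
-308*(√(40 - 317) + w(-3)) = -308*(√(40 - 317) + 2*(-3)/(-15 - 3)) = -308*(√(-277) + 2*(-3)/(-18)) = -308*(I*√277 + 2*(-3)*(-1/18)) = -308*(I*√277 + ⅓) = -308*(⅓ + I*√277) = -308/3 - 308*I*√277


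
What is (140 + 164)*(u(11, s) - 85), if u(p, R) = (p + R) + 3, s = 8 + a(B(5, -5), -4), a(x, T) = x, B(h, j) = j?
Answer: -20672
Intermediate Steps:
s = 3 (s = 8 - 5 = 3)
u(p, R) = 3 + R + p (u(p, R) = (R + p) + 3 = 3 + R + p)
(140 + 164)*(u(11, s) - 85) = (140 + 164)*((3 + 3 + 11) - 85) = 304*(17 - 85) = 304*(-68) = -20672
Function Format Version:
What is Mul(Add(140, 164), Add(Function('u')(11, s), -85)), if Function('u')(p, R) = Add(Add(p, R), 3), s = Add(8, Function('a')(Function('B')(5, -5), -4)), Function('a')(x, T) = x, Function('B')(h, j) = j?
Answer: -20672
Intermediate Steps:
s = 3 (s = Add(8, -5) = 3)
Function('u')(p, R) = Add(3, R, p) (Function('u')(p, R) = Add(Add(R, p), 3) = Add(3, R, p))
Mul(Add(140, 164), Add(Function('u')(11, s), -85)) = Mul(Add(140, 164), Add(Add(3, 3, 11), -85)) = Mul(304, Add(17, -85)) = Mul(304, -68) = -20672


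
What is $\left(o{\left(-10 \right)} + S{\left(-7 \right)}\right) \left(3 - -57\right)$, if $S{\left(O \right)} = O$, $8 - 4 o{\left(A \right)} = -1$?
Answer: $-285$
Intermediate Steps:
$o{\left(A \right)} = \frac{9}{4}$ ($o{\left(A \right)} = 2 - - \frac{1}{4} = 2 + \frac{1}{4} = \frac{9}{4}$)
$\left(o{\left(-10 \right)} + S{\left(-7 \right)}\right) \left(3 - -57\right) = \left(\frac{9}{4} - 7\right) \left(3 - -57\right) = - \frac{19 \left(3 + 57\right)}{4} = \left(- \frac{19}{4}\right) 60 = -285$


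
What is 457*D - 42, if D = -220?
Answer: -100582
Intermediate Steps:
457*D - 42 = 457*(-220) - 42 = -100540 - 42 = -100582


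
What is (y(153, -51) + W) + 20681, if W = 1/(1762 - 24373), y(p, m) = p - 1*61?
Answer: 469698302/22611 ≈ 20773.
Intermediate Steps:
y(p, m) = -61 + p (y(p, m) = p - 61 = -61 + p)
W = -1/22611 (W = 1/(-22611) = -1/22611 ≈ -4.4226e-5)
(y(153, -51) + W) + 20681 = ((-61 + 153) - 1/22611) + 20681 = (92 - 1/22611) + 20681 = 2080211/22611 + 20681 = 469698302/22611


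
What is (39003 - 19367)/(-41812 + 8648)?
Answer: -4909/8291 ≈ -0.59209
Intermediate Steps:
(39003 - 19367)/(-41812 + 8648) = 19636/(-33164) = 19636*(-1/33164) = -4909/8291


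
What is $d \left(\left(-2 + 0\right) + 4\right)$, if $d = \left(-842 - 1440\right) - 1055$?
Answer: $-6674$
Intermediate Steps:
$d = -3337$ ($d = -2282 - 1055 = -3337$)
$d \left(\left(-2 + 0\right) + 4\right) = - 3337 \left(\left(-2 + 0\right) + 4\right) = - 3337 \left(-2 + 4\right) = \left(-3337\right) 2 = -6674$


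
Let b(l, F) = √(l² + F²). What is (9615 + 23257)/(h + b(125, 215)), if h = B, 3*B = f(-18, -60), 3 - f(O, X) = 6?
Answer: 32872/61849 + 164360*√2474/61849 ≈ 132.71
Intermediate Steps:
f(O, X) = -3 (f(O, X) = 3 - 1*6 = 3 - 6 = -3)
B = -1 (B = (⅓)*(-3) = -1)
b(l, F) = √(F² + l²)
h = -1
(9615 + 23257)/(h + b(125, 215)) = (9615 + 23257)/(-1 + √(215² + 125²)) = 32872/(-1 + √(46225 + 15625)) = 32872/(-1 + √61850) = 32872/(-1 + 5*√2474)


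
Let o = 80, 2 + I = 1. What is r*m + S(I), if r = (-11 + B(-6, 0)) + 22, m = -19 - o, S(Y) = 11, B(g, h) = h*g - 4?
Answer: -682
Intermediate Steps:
B(g, h) = -4 + g*h (B(g, h) = g*h - 4 = -4 + g*h)
I = -1 (I = -2 + 1 = -1)
m = -99 (m = -19 - 1*80 = -19 - 80 = -99)
r = 7 (r = (-11 + (-4 - 6*0)) + 22 = (-11 + (-4 + 0)) + 22 = (-11 - 4) + 22 = -15 + 22 = 7)
r*m + S(I) = 7*(-99) + 11 = -693 + 11 = -682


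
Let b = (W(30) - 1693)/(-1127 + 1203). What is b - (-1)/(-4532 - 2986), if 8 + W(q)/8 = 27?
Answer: -5792657/285684 ≈ -20.276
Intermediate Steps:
W(q) = 152 (W(q) = -64 + 8*27 = -64 + 216 = 152)
b = -1541/76 (b = (152 - 1693)/(-1127 + 1203) = -1541/76 ≈ -20.276)
b - (-1)/(-4532 - 2986) = -1541/76 - (-1)/(-4532 - 2986) = -1541/76 - (-1)/(-7518) = -1541/76 - (-1)*(-1)/7518 = -1541/76 - 1*1/7518 = -1541/76 - 1/7518 = -5792657/285684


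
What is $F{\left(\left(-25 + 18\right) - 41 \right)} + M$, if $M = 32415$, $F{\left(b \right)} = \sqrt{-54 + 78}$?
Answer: $32415 + 2 \sqrt{6} \approx 32420.0$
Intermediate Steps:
$F{\left(b \right)} = 2 \sqrt{6}$ ($F{\left(b \right)} = \sqrt{24} = 2 \sqrt{6}$)
$F{\left(\left(-25 + 18\right) - 41 \right)} + M = 2 \sqrt{6} + 32415 = 32415 + 2 \sqrt{6}$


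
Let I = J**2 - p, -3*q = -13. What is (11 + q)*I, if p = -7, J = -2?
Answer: 506/3 ≈ 168.67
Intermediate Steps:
q = 13/3 (q = -1/3*(-13) = 13/3 ≈ 4.3333)
I = 11 (I = (-2)**2 - 1*(-7) = 4 + 7 = 11)
(11 + q)*I = (11 + 13/3)*11 = (46/3)*11 = 506/3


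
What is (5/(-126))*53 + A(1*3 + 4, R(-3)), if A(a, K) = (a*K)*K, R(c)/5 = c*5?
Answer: 4960985/126 ≈ 39373.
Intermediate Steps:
R(c) = 25*c (R(c) = 5*(c*5) = 5*(5*c) = 25*c)
A(a, K) = a*K**2 (A(a, K) = (K*a)*K = a*K**2)
(5/(-126))*53 + A(1*3 + 4, R(-3)) = (5/(-126))*53 + (1*3 + 4)*(25*(-3))**2 = (5*(-1/126))*53 + (3 + 4)*(-75)**2 = -5/126*53 + 7*5625 = -265/126 + 39375 = 4960985/126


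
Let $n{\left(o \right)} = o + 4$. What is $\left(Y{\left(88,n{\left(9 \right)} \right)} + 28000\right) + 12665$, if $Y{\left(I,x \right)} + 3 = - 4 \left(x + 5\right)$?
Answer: $40590$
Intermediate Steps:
$n{\left(o \right)} = 4 + o$
$Y{\left(I,x \right)} = -23 - 4 x$ ($Y{\left(I,x \right)} = -3 - 4 \left(x + 5\right) = -3 - 4 \left(5 + x\right) = -3 - \left(20 + 4 x\right) = -23 - 4 x$)
$\left(Y{\left(88,n{\left(9 \right)} \right)} + 28000\right) + 12665 = \left(\left(-23 - 4 \left(4 + 9\right)\right) + 28000\right) + 12665 = \left(\left(-23 - 52\right) + 28000\right) + 12665 = \left(-75 + 28000\right) + 12665 = 27925 + 12665 = 40590$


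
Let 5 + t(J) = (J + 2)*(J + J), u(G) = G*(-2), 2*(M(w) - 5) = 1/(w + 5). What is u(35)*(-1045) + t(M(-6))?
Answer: 146407/2 ≈ 73204.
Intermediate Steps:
M(w) = 5 + 1/(2*(5 + w)) (M(w) = 5 + 1/(2*(w + 5)) = 5 + 1/(2*(5 + w)))
u(G) = -2*G
t(J) = -5 + 2*J*(2 + J) (t(J) = -5 + (J + 2)*(J + J) = -5 + (2 + J)*(2*J) = -5 + 2*J*(2 + J))
u(35)*(-1045) + t(M(-6)) = -2*35*(-1045) + (-5 + 2*((51 + 10*(-6))/(2*(5 - 6)))² + 4*((51 + 10*(-6))/(2*(5 - 6)))) = -70*(-1045) + (-5 + 2*((½)*(51 - 60)/(-1))² + 4*((½)*(51 - 60)/(-1))) = 73150 + (-5 + 2*((½)*(-1)*(-9))² + 4*((½)*(-1)*(-9))) = 73150 + (-5 + 2*(9/2)² + 4*(9/2)) = 73150 + (-5 + 2*(81/4) + 18) = 73150 + (-5 + 81/2 + 18) = 73150 + 107/2 = 146407/2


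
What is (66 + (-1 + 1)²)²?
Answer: 4356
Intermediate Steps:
(66 + (-1 + 1)²)² = (66 + 0²)² = (66 + 0)² = 66² = 4356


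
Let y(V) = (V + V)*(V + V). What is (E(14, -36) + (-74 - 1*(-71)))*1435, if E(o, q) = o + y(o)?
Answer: 1140825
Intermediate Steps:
y(V) = 4*V² (y(V) = (2*V)*(2*V) = 4*V²)
E(o, q) = o + 4*o²
(E(14, -36) + (-74 - 1*(-71)))*1435 = (14*(1 + 4*14) + (-74 - 1*(-71)))*1435 = (14*(1 + 56) + (-74 + 71))*1435 = (14*57 - 3)*1435 = (798 - 3)*1435 = 795*1435 = 1140825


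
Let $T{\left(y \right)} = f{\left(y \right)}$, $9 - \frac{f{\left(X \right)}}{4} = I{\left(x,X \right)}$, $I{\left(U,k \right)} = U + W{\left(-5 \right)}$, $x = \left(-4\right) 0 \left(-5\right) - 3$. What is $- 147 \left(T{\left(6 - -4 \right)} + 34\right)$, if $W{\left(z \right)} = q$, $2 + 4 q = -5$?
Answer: $-13083$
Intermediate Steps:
$x = -3$ ($x = 0 \left(-5\right) - 3 = 0 - 3 = -3$)
$q = - \frac{7}{4}$ ($q = - \frac{1}{2} + \frac{1}{4} \left(-5\right) = - \frac{1}{2} - \frac{5}{4} = - \frac{7}{4} \approx -1.75$)
$W{\left(z \right)} = - \frac{7}{4}$
$I{\left(U,k \right)} = - \frac{7}{4} + U$ ($I{\left(U,k \right)} = U - \frac{7}{4} = - \frac{7}{4} + U$)
$f{\left(X \right)} = 55$ ($f{\left(X \right)} = 36 - 4 \left(- \frac{7}{4} - 3\right) = 36 - -19 = 36 + 19 = 55$)
$T{\left(y \right)} = 55$
$- 147 \left(T{\left(6 - -4 \right)} + 34\right) = - 147 \left(55 + 34\right) = \left(-147\right) 89 = -13083$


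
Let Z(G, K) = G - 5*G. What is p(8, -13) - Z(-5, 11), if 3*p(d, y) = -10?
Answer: -70/3 ≈ -23.333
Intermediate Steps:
p(d, y) = -10/3 (p(d, y) = (⅓)*(-10) = -10/3)
Z(G, K) = -4*G
p(8, -13) - Z(-5, 11) = -10/3 - (-4)*(-5) = -10/3 - 1*20 = -10/3 - 20 = -70/3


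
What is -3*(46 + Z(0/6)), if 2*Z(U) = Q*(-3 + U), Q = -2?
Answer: -147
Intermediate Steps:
Z(U) = 3 - U (Z(U) = (-2*(-3 + U))/2 = (6 - 2*U)/2 = 3 - U)
-3*(46 + Z(0/6)) = -3*(46 + (3 - 0/6)) = -3*(46 + (3 - 1*0)) = -3*(46 + (3 + 0)) = -3*(46 + 3) = -3*49 = -147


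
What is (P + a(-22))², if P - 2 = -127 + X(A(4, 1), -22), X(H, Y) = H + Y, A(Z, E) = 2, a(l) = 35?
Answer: 12100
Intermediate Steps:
P = -145 (P = 2 + (-127 + (2 - 22)) = 2 + (-127 - 20) = 2 - 147 = -145)
(P + a(-22))² = (-145 + 35)² = (-110)² = 12100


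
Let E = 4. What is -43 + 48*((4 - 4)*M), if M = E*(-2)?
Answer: -43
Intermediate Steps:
M = -8 (M = 4*(-2) = -8)
-43 + 48*((4 - 4)*M) = -43 + 48*((4 - 4)*(-8)) = -43 + 48*(0*(-8)) = -43 + 48*0 = -43 + 0 = -43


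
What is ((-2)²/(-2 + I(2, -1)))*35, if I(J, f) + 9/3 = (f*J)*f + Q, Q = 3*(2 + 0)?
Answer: 140/3 ≈ 46.667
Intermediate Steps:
Q = 6 (Q = 3*2 = 6)
I(J, f) = 3 + J*f² (I(J, f) = -3 + ((f*J)*f + 6) = -3 + ((J*f)*f + 6) = -3 + (J*f² + 6) = -3 + (6 + J*f²) = 3 + J*f²)
((-2)²/(-2 + I(2, -1)))*35 = ((-2)²/(-2 + (3 + 2*(-1)²)))*35 = (4/(-2 + (3 + 2*1)))*35 = (4/(-2 + (3 + 2)))*35 = (4/(-2 + 5))*35 = (4/3)*35 = 140/3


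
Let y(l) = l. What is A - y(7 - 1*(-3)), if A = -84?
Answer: -94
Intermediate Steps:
A - y(7 - 1*(-3)) = -84 - (7 - 1*(-3)) = -84 - (7 + 3) = -84 - 1*10 = -84 - 10 = -94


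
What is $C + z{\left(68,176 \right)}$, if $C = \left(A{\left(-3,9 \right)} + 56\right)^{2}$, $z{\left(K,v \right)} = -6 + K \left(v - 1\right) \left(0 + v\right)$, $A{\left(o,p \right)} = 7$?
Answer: $2098363$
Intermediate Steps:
$z{\left(K,v \right)} = -6 + K v \left(-1 + v\right)$ ($z{\left(K,v \right)} = -6 + K \left(-1 + v\right) v = -6 + K v \left(-1 + v\right)$)
$C = 3969$ ($C = \left(7 + 56\right)^{2} = 63^{2} = 3969$)
$C + z{\left(68,176 \right)} = 3969 - \left(6 - 2106368 + 11968\right) = 3969 - -2094394 = 3969 + 2094394 = 2098363$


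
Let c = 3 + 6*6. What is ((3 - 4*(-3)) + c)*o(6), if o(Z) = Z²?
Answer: 1944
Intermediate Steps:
c = 39 (c = 3 + 36 = 39)
((3 - 4*(-3)) + c)*o(6) = ((3 - 4*(-3)) + 39)*6² = ((3 + 12) + 39)*36 = (15 + 39)*36 = 54*36 = 1944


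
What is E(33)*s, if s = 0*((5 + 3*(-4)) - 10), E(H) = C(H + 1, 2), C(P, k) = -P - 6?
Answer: 0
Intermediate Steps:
C(P, k) = -6 - P
E(H) = -7 - H (E(H) = -6 - (H + 1) = -6 - (1 + H) = -6 + (-1 - H) = -7 - H)
s = 0 (s = 0*((5 - 12) - 10) = 0*(-7 - 10) = 0*(-17) = 0)
E(33)*s = (-7 - 1*33)*0 = (-7 - 33)*0 = -40*0 = 0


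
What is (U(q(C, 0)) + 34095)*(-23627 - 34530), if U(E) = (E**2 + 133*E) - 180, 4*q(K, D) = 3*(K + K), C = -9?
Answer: -7514291499/4 ≈ -1.8786e+9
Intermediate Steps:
q(K, D) = 3*K/2 (q(K, D) = (3*(K + K))/4 = (3*(2*K))/4 = (6*K)/4 = 3*K/2)
U(E) = -180 + E**2 + 133*E
(U(q(C, 0)) + 34095)*(-23627 - 34530) = ((-180 + ((3/2)*(-9))**2 + 133*((3/2)*(-9))) + 34095)*(-23627 - 34530) = ((-180 + (-27/2)**2 + 133*(-27/2)) + 34095)*(-58157) = ((-180 + 729/4 - 3591/2) + 34095)*(-58157) = (-7173/4 + 34095)*(-58157) = (129207/4)*(-58157) = -7514291499/4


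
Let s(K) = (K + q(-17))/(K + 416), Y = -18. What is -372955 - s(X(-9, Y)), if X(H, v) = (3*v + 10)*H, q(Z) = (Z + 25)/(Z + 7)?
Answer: -378549819/1015 ≈ -3.7296e+5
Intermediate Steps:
q(Z) = (25 + Z)/(7 + Z)
X(H, v) = H*(10 + 3*v) (X(H, v) = (10 + 3*v)*H = H*(10 + 3*v))
s(K) = (-4/5 + K)/(416 + K) (s(K) = (K + (25 - 17)/(7 - 17))/(K + 416) = (K + 8/(-10))/(416 + K) = (K - 1/10*8)/(416 + K) = (K - 4/5)/(416 + K) = (-4/5 + K)/(416 + K))
-372955 - s(X(-9, Y)) = -372955 - (-4/5 - 9*(10 + 3*(-18)))/(416 - 9*(10 + 3*(-18))) = -372955 - (-4/5 - 9*(10 - 54))/(416 - 9*(10 - 54)) = -372955 - (-4/5 - 9*(-44))/(416 - 9*(-44)) = -372955 - (-4/5 + 396)/(416 + 396) = -372955 - 1976/(812*5) = -372955 - 1*494/1015 = -372955 - 494/1015 = -378549819/1015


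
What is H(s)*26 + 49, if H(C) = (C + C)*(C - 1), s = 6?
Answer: 1609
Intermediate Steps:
H(C) = 2*C*(-1 + C) (H(C) = (2*C)*(-1 + C) = 2*C*(-1 + C))
H(s)*26 + 49 = (2*6*(-1 + 6))*26 + 49 = (2*6*5)*26 + 49 = 60*26 + 49 = 1560 + 49 = 1609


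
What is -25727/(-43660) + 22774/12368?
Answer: 164063047/67498360 ≈ 2.4306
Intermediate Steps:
-25727/(-43660) + 22774/12368 = -25727*(-1/43660) + 22774*(1/12368) = 25727/43660 + 11387/6184 = 164063047/67498360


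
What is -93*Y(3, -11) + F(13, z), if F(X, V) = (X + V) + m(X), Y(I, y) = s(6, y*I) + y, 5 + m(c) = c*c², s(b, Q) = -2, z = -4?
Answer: 3410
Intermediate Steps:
m(c) = -5 + c³ (m(c) = -5 + c*c² = -5 + c³)
Y(I, y) = -2 + y
F(X, V) = -5 + V + X + X³ (F(X, V) = (X + V) + (-5 + X³) = (V + X) + (-5 + X³) = -5 + V + X + X³)
-93*Y(3, -11) + F(13, z) = -93*(-2 - 11) + (-5 - 4 + 13 + 13³) = -93*(-13) + (-5 - 4 + 13 + 2197) = 1209 + 2201 = 3410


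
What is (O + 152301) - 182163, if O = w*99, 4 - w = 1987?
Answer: -226179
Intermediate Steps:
w = -1983 (w = 4 - 1*1987 = 4 - 1987 = -1983)
O = -196317 (O = -1983*99 = -196317)
(O + 152301) - 182163 = (-196317 + 152301) - 182163 = -44016 - 182163 = -226179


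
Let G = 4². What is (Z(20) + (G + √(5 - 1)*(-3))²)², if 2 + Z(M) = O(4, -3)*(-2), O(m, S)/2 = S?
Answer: 12100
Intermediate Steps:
O(m, S) = 2*S
G = 16
Z(M) = 10 (Z(M) = -2 + (2*(-3))*(-2) = -2 - 6*(-2) = -2 + 12 = 10)
(Z(20) + (G + √(5 - 1)*(-3))²)² = (10 + (16 + √(5 - 1)*(-3))²)² = (10 + (16 + √4*(-3))²)² = (10 + (16 + 2*(-3))²)² = (10 + (16 - 6)²)² = (10 + 10²)² = (10 + 100)² = 110² = 12100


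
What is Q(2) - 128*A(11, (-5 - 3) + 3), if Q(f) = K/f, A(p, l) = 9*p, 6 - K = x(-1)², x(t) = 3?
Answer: -25347/2 ≈ -12674.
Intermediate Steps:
K = -3 (K = 6 - 1*3² = 6 - 1*9 = 6 - 9 = -3)
Q(f) = -3/f
Q(2) - 128*A(11, (-5 - 3) + 3) = -3/2 - 1152*11 = -3*½ - 128*99 = -3/2 - 12672 = -25347/2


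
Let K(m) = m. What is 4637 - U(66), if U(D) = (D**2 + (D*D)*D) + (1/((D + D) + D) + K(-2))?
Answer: -56868175/198 ≈ -2.8721e+5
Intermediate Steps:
U(D) = -2 + D**2 + D**3 + 1/(3*D) (U(D) = (D**2 + (D*D)*D) + (1/((D + D) + D) - 2) = (D**2 + D**2*D) + (1/(2*D + D) - 2) = (D**2 + D**3) + (1/(3*D) - 2) = (D**2 + D**3) + (-2 + 1/(3*D)) = -2 + D**2 + D**3 + 1/(3*D))
4637 - U(66) = 4637 - (-2 + 66**2 + 66**3 + (1/3)/66) = 4637 - (-2 + 4356 + 287496 + (1/3)*(1/66)) = 4637 - (-2 + 4356 + 287496 + 1/198) = 4637 - 1*57786301/198 = 4637 - 57786301/198 = -56868175/198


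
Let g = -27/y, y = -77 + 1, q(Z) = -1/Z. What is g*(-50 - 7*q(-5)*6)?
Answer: -1971/95 ≈ -20.747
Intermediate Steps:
y = -76
g = 27/76 (g = -27/(-76) = -27*(-1/76) = 27/76 ≈ 0.35526)
g*(-50 - 7*q(-5)*6) = 27*(-50 - 7*(-1/(-5))*6)/76 = 27*(-50 - 7*(-1*(-⅕))*6)/76 = 27*(-50 - 7*(⅕)*6)/76 = 27*(-50 - 7*6/5)/76 = 27*(-50 - 1*42/5)/76 = 27*(-50 - 42/5)/76 = (27/76)*(-292/5) = -1971/95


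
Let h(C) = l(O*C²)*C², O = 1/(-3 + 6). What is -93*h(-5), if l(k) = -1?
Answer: 2325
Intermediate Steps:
O = ⅓ (O = 1/3 = ⅓ ≈ 0.33333)
h(C) = -C²
-93*h(-5) = -(-93)*(-5)² = -(-93)*25 = -93*(-25) = 2325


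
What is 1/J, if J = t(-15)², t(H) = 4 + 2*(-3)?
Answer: ¼ ≈ 0.25000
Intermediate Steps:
t(H) = -2 (t(H) = 4 - 6 = -2)
J = 4 (J = (-2)² = 4)
1/J = 1/4 = ¼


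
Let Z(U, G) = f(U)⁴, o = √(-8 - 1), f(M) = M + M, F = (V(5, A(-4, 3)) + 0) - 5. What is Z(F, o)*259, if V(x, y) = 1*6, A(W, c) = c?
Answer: 4144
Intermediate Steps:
V(x, y) = 6
F = 1 (F = (6 + 0) - 5 = 6 - 5 = 1)
f(M) = 2*M
o = 3*I (o = √(-9) = 3*I ≈ 3.0*I)
Z(U, G) = 16*U⁴ (Z(U, G) = (2*U)⁴ = 16*U⁴)
Z(F, o)*259 = (16*1⁴)*259 = (16*1)*259 = 16*259 = 4144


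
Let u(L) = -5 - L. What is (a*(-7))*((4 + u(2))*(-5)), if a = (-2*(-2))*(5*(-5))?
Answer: 10500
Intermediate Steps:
a = -100 (a = 4*(-25) = -100)
(a*(-7))*((4 + u(2))*(-5)) = (-100*(-7))*((4 + (-5 - 1*2))*(-5)) = 700*((4 + (-5 - 2))*(-5)) = 700*((4 - 7)*(-5)) = 700*(-3*(-5)) = 700*15 = 10500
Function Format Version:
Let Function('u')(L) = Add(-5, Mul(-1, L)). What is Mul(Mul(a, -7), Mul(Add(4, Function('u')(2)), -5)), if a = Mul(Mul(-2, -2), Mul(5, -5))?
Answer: 10500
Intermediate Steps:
a = -100 (a = Mul(4, -25) = -100)
Mul(Mul(a, -7), Mul(Add(4, Function('u')(2)), -5)) = Mul(Mul(-100, -7), Mul(Add(4, Add(-5, Mul(-1, 2))), -5)) = Mul(700, Mul(Add(4, Add(-5, -2)), -5)) = Mul(700, Mul(Add(4, -7), -5)) = Mul(700, Mul(-3, -5)) = Mul(700, 15) = 10500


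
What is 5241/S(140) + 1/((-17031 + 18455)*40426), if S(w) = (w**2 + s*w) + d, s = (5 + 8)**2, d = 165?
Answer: 100568906603/833276882400 ≈ 0.12069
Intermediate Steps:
s = 169 (s = 13**2 = 169)
S(w) = 165 + w**2 + 169*w (S(w) = (w**2 + 169*w) + 165 = 165 + w**2 + 169*w)
5241/S(140) + 1/((-17031 + 18455)*40426) = 5241/(165 + 140**2 + 169*140) + 1/((-17031 + 18455)*40426) = 5241/(165 + 19600 + 23660) + (1/40426)/1424 = 5241/43425 + (1/1424)*(1/40426) = 5241*(1/43425) + 1/57566624 = 1747/14475 + 1/57566624 = 100568906603/833276882400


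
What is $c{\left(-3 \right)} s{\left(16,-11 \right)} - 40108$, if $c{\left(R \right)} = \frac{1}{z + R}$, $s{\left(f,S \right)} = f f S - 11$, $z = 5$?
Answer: $- \frac{83043}{2} \approx -41522.0$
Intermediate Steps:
$s{\left(f,S \right)} = -11 + S f^{2}$ ($s{\left(f,S \right)} = f^{2} S - 11 = S f^{2} - 11 = -11 + S f^{2}$)
$c{\left(R \right)} = \frac{1}{5 + R}$
$c{\left(-3 \right)} s{\left(16,-11 \right)} - 40108 = \frac{-11 - 11 \cdot 16^{2}}{5 - 3} - 40108 = \frac{-11 - 2816}{2} - 40108 = \frac{1}{2} \left(-2827\right) - 40108 = - \frac{2827}{2} - 40108 = - \frac{83043}{2}$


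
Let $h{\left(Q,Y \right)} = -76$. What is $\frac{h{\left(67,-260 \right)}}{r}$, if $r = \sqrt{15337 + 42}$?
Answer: $- \frac{76 \sqrt{91}}{1183} \approx -0.61284$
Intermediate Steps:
$r = 13 \sqrt{91}$ ($r = \sqrt{15379} = 13 \sqrt{91} \approx 124.01$)
$\frac{h{\left(67,-260 \right)}}{r} = - \frac{76}{13 \sqrt{91}} = - 76 \frac{\sqrt{91}}{1183} = - \frac{76 \sqrt{91}}{1183}$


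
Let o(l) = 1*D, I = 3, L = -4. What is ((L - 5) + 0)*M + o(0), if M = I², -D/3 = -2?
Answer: -75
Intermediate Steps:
D = 6 (D = -3*(-2) = 6)
o(l) = 6 (o(l) = 1*6 = 6)
M = 9 (M = 3² = 9)
((L - 5) + 0)*M + o(0) = ((-4 - 5) + 0)*9 + 6 = (-9 + 0)*9 + 6 = -9*9 + 6 = -81 + 6 = -75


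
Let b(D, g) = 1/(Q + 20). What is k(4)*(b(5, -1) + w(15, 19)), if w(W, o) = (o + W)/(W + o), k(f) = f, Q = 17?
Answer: 152/37 ≈ 4.1081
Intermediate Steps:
w(W, o) = 1 (w(W, o) = (W + o)/(W + o) = 1)
b(D, g) = 1/37 (b(D, g) = 1/(17 + 20) = 1/37)
k(4)*(b(5, -1) + w(15, 19)) = 4*(1/37 + 1) = 4*(38/37) = 152/37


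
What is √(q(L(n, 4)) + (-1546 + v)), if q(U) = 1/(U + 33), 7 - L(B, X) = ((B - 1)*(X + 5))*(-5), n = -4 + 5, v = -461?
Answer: I*√802790/20 ≈ 44.799*I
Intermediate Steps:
n = 1
L(B, X) = 7 + 5*(-1 + B)*(5 + X) (L(B, X) = 7 - (B - 1)*(X + 5)*(-5) = 7 - (-1 + B)*(5 + X)*(-5) = 7 - (-5)*(-1 + B)*(5 + X) = 7 + 5*(-1 + B)*(5 + X))
q(U) = 1/(33 + U)
√(q(L(n, 4)) + (-1546 + v)) = √(1/(33 + (-18 - 5*4 + 25*1 + 5*1*4)) + (-1546 - 461)) = √(1/(33 + (-18 - 20 + 25 + 20)) - 2007) = √(1/(33 + 7) - 2007) = √(1/40 - 2007) = √(-80279/40) = I*√802790/20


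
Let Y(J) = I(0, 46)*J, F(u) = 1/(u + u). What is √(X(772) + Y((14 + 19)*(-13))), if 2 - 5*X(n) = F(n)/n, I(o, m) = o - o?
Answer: √953574/1544 ≈ 0.63246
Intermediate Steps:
I(o, m) = 0
F(u) = 1/(2*u)
X(n) = ⅖ - 1/(10*n²) (X(n) = ⅖ - 1/(2*n)/(5*n) = ⅖ - 1/(10*n²))
Y(J) = 0 (Y(J) = 0*J = 0)
√(X(772) + Y((14 + 19)*(-13))) = √((⅖ - ⅒/772²) + 0) = √((⅖ - ⅒*1/595984) + 0) = √((⅖ - 1/5959840) + 0) = √(476787/1191968 + 0) = √(476787/1191968) = √953574/1544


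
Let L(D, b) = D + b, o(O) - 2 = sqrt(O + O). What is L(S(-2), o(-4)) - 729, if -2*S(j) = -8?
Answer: -723 + 2*I*sqrt(2) ≈ -723.0 + 2.8284*I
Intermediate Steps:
o(O) = 2 + sqrt(2)*sqrt(O) (o(O) = 2 + sqrt(O + O) = 2 + sqrt(2*O) = 2 + sqrt(2)*sqrt(O))
S(j) = 4 (S(j) = -1/2*(-8) = 4)
L(S(-2), o(-4)) - 729 = (4 + (2 + sqrt(2)*sqrt(-4))) - 729 = (4 + (2 + sqrt(2)*(2*I))) - 729 = (4 + (2 + 2*I*sqrt(2))) - 729 = (6 + 2*I*sqrt(2)) - 729 = -723 + 2*I*sqrt(2)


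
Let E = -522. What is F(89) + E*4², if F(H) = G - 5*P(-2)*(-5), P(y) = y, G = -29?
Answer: -8431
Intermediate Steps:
F(H) = -79 (F(H) = -29 - 5*(-2)*(-5) = -29 - (-10)*(-5) = -29 - 1*50 = -29 - 50 = -79)
F(89) + E*4² = -79 - 522*4² = -79 - 522*16 = -79 - 8352 = -8431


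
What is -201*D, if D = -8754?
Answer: 1759554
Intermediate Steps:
-201*D = -201*(-8754) = 1759554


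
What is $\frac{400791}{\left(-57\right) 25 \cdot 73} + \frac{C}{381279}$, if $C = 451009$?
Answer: $- \frac{483547856}{181107525} \approx -2.6699$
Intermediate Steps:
$\frac{400791}{\left(-57\right) 25 \cdot 73} + \frac{C}{381279} = \frac{400791}{\left(-57\right) 25 \cdot 73} + \frac{451009}{381279} = \frac{400791}{\left(-1425\right) 73} + 451009 \cdot \frac{1}{381279} = \frac{400791}{-104025} + \frac{451009}{381279} = 400791 \left(- \frac{1}{104025}\right) + \frac{451009}{381279} = - \frac{133597}{34675} + \frac{451009}{381279} = - \frac{483547856}{181107525}$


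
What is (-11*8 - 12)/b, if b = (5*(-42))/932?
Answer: 9320/21 ≈ 443.81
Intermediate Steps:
b = -105/466 (b = -210*1/932 = -105/466 ≈ -0.22532)
(-11*8 - 12)/b = (-11*8 - 12)/(-105/466) = (-88 - 12)*(-466/105) = -100*(-466/105) = 9320/21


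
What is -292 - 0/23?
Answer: -292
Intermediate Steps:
-292 - 0/23 = -292 - 1*0 = -292 + 0 = -292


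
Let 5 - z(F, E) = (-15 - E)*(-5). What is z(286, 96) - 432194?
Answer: -432744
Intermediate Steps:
z(F, E) = -70 - 5*E (z(F, E) = 5 - (-15 - E)*(-5) = 5 - (75 + 5*E) = 5 + (-75 - 5*E) = -70 - 5*E)
z(286, 96) - 432194 = (-70 - 5*96) - 432194 = (-70 - 480) - 432194 = -550 - 432194 = -432744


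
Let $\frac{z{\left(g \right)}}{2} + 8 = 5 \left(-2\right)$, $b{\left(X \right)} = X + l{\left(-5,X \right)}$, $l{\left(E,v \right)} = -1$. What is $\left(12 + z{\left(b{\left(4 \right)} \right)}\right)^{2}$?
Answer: $576$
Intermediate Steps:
$b{\left(X \right)} = -1 + X$ ($b{\left(X \right)} = X - 1 = -1 + X$)
$z{\left(g \right)} = -36$ ($z{\left(g \right)} = -16 + 2 \cdot 5 \left(-2\right) = -16 + 2 \left(-10\right) = -16 - 20 = -36$)
$\left(12 + z{\left(b{\left(4 \right)} \right)}\right)^{2} = \left(12 - 36\right)^{2} = \left(-24\right)^{2} = 576$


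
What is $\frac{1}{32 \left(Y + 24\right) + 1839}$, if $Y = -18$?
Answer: $\frac{1}{2031} \approx 0.00049237$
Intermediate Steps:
$\frac{1}{32 \left(Y + 24\right) + 1839} = \frac{1}{32 \left(-18 + 24\right) + 1839} = \frac{1}{32 \cdot 6 + 1839} = \frac{1}{192 + 1839} = \frac{1}{2031}$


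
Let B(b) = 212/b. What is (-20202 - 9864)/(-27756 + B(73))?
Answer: 1097409/1012988 ≈ 1.0833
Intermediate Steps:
(-20202 - 9864)/(-27756 + B(73)) = (-20202 - 9864)/(-27756 + 212/73) = -30066/(-27756 + 212*(1/73)) = -30066/(-27756 + 212/73) = -30066/(-2025976/73) = -30066*(-73/2025976) = 1097409/1012988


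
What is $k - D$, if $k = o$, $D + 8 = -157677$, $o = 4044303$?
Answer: $4201988$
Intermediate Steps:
$D = -157685$ ($D = -8 - 157677 = -157685$)
$k = 4044303$
$k - D = 4044303 - -157685 = 4044303 + 157685 = 4201988$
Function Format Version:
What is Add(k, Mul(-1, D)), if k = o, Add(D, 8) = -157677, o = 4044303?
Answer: 4201988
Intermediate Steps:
D = -157685 (D = Add(-8, -157677) = -157685)
k = 4044303
Add(k, Mul(-1, D)) = Add(4044303, Mul(-1, -157685)) = Add(4044303, 157685) = 4201988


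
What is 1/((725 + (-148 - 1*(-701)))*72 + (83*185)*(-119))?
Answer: -1/1735229 ≈ -5.7629e-7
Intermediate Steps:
1/((725 + (-148 - 1*(-701)))*72 + (83*185)*(-119)) = 1/((725 + (-148 + 701))*72 + 15355*(-119)) = 1/((725 + 553)*72 - 1827245) = 1/(1278*72 - 1827245) = 1/(92016 - 1827245) = 1/(-1735229) = -1/1735229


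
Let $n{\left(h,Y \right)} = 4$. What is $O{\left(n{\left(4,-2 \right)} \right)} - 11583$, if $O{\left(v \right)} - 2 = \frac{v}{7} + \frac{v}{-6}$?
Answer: $- \frac{243203}{21} \approx -11581.0$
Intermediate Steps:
$O{\left(v \right)} = 2 - \frac{v}{42}$ ($O{\left(v \right)} = 2 + \left(\frac{v}{7} + \frac{v}{-6}\right) = 2 + \left(v \frac{1}{7} + v \left(- \frac{1}{6}\right)\right) = 2 + \left(\frac{v}{7} - \frac{v}{6}\right) = 2 - \frac{v}{42}$)
$O{\left(n{\left(4,-2 \right)} \right)} - 11583 = \left(2 - \frac{2}{21}\right) - 11583 = \frac{40}{21} - 11583 = - \frac{243203}{21}$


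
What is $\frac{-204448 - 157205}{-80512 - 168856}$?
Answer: $\frac{361653}{249368} \approx 1.4503$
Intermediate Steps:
$\frac{-204448 - 157205}{-80512 - 168856} = - \frac{361653}{-249368} = \left(-361653\right) \left(- \frac{1}{249368}\right) = \frac{361653}{249368}$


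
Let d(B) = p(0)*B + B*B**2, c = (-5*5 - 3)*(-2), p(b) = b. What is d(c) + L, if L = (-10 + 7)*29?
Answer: 175529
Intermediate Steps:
L = -87 (L = -3*29 = -87)
c = 56 (c = (-25 - 3)*(-2) = -28*(-2) = 56)
d(B) = B**3 (d(B) = 0*B + B*B**2 = 0 + B**3 = B**3)
d(c) + L = 56**3 - 87 = 175616 - 87 = 175529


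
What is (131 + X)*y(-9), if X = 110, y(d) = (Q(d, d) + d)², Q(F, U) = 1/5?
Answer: 466576/25 ≈ 18663.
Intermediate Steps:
Q(F, U) = ⅕
y(d) = (⅕ + d)²
(131 + X)*y(-9) = (131 + 110)*((1 + 5*(-9))²/25) = 241*((1 - 45)²/25) = 241*((1/25)*(-44)²) = 241*((1/25)*1936) = 241*(1936/25) = 466576/25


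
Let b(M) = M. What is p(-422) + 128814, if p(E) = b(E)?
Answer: 128392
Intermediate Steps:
p(E) = E
p(-422) + 128814 = -422 + 128814 = 128392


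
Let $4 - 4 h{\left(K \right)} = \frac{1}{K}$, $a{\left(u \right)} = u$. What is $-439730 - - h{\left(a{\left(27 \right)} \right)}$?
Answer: $- \frac{47490733}{108} \approx -4.3973 \cdot 10^{5}$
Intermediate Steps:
$h{\left(K \right)} = 1 - \frac{1}{4 K}$
$-439730 - - h{\left(a{\left(27 \right)} \right)} = -439730 - - \frac{- \frac{1}{4} + 27}{27} = -439730 - - \frac{107}{27 \cdot 4} = -439730 - \left(-1\right) \frac{107}{108} = -439730 - - \frac{107}{108} = -439730 + \frac{107}{108} = - \frac{47490733}{108}$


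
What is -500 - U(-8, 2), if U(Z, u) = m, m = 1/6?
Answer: -3001/6 ≈ -500.17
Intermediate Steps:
m = ⅙ ≈ 0.16667
U(Z, u) = ⅙
-500 - U(-8, 2) = -500 - 1*⅙ = -500 - ⅙ = -3001/6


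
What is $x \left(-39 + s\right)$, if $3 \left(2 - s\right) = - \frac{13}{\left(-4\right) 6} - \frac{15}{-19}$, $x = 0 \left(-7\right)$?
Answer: $0$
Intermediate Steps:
$x = 0$
$s = \frac{2129}{1368}$ ($s = 2 - \frac{- \frac{13}{\left(-4\right) 6} - \frac{15}{-19}}{3} = 2 - \frac{- \frac{13}{-24} - - \frac{15}{19}}{3} = 2 - \frac{\left(-13\right) \left(- \frac{1}{24}\right) + \frac{15}{19}}{3} = 2 - \frac{\frac{13}{24} + \frac{15}{19}}{3} = 2 - \frac{607}{1368} = \frac{2129}{1368} \approx 1.5563$)
$x \left(-39 + s\right) = 0 \left(-39 + \frac{2129}{1368}\right) = 0 \left(- \frac{51223}{1368}\right) = 0$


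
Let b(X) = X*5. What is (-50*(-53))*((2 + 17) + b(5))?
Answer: 116600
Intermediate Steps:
b(X) = 5*X
(-50*(-53))*((2 + 17) + b(5)) = (-50*(-53))*((2 + 17) + 5*5) = 2650*(19 + 25) = 2650*44 = 116600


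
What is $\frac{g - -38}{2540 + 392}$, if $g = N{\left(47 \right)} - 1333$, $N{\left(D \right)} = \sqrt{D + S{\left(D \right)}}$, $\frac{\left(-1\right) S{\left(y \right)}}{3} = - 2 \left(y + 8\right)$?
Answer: $- \frac{1295}{2932} + \frac{\sqrt{377}}{2932} \approx -0.43506$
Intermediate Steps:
$S{\left(y \right)} = 48 + 6 y$ ($S{\left(y \right)} = - 3 \left(- 2 \left(y + 8\right)\right) = - 3 \left(- 2 \left(8 + y\right)\right) = - 3 \left(-16 - 2 y\right) = 48 + 6 y$)
$N{\left(D \right)} = \sqrt{48 + 7 D}$ ($N{\left(D \right)} = \sqrt{D + \left(48 + 6 D\right)} = \sqrt{48 + 7 D}$)
$g = -1333 + \sqrt{377}$ ($g = \sqrt{48 + 7 \cdot 47} - 1333 = \sqrt{48 + 329} - 1333 = \sqrt{377} - 1333 = -1333 + \sqrt{377} \approx -1313.6$)
$\frac{g - -38}{2540 + 392} = \frac{\left(-1333 + \sqrt{377}\right) - -38}{2540 + 392} = \frac{\left(-1333 + \sqrt{377}\right) + 38}{2932} = \left(-1295 + \sqrt{377}\right) \frac{1}{2932} = - \frac{1295}{2932} + \frac{\sqrt{377}}{2932}$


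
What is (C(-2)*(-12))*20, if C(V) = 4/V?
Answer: 480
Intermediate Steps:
(C(-2)*(-12))*20 = ((4/(-2))*(-12))*20 = ((4*(-½))*(-12))*20 = -2*(-12)*20 = 24*20 = 480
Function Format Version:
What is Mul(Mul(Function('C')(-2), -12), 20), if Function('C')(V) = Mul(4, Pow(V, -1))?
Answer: 480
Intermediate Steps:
Mul(Mul(Function('C')(-2), -12), 20) = Mul(Mul(Mul(4, Pow(-2, -1)), -12), 20) = Mul(Mul(Mul(4, Rational(-1, 2)), -12), 20) = Mul(Mul(-2, -12), 20) = Mul(24, 20) = 480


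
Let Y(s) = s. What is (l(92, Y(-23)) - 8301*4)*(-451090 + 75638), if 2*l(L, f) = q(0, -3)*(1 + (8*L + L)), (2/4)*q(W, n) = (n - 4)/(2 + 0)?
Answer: 13555882186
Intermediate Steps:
q(W, n) = -4 + n (q(W, n) = 2*((n - 4)/(2 + 0)) = 2*((-4 + n)/2) = 2*((-4 + n)*(½)) = 2*(-2 + n/2) = -4 + n)
l(L, f) = -7/2 - 63*L/2 (l(L, f) = ((-4 - 3)*(1 + (8*L + L)))/2 = (-7*(1 + 9*L))/2 = (-7 - 63*L)/2 = -7/2 - 63*L/2)
(l(92, Y(-23)) - 8301*4)*(-451090 + 75638) = ((-7/2 - 63/2*92) - 8301*4)*(-451090 + 75638) = ((-7/2 - 2898) - 33204)*(-375452) = (-5803/2 - 33204)*(-375452) = -72211/2*(-375452) = 13555882186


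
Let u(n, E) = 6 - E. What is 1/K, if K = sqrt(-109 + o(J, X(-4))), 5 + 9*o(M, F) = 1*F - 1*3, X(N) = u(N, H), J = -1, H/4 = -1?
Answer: -3*I*sqrt(979)/979 ≈ -0.09588*I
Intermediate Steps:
H = -4 (H = 4*(-1) = -4)
X(N) = 10 (X(N) = 6 - 1*(-4) = 6 + 4 = 10)
o(M, F) = -8/9 + F/9 (o(M, F) = -5/9 + (1*F - 1*3)/9 = -5/9 + (F - 3)/9 = -5/9 + (-3 + F)/9 = -5/9 + (-1/3 + F/9) = -8/9 + F/9)
K = I*sqrt(979)/3 (K = sqrt(-109 + (-8/9 + (1/9)*10)) = sqrt(-109 + (-8/9 + 10/9)) = sqrt(-109 + 2/9) = sqrt(-979/9) = I*sqrt(979)/3 ≈ 10.43*I)
1/K = 1/(I*sqrt(979)/3) = -3*I*sqrt(979)/979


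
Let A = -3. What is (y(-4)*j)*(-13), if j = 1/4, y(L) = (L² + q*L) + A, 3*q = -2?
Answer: -611/12 ≈ -50.917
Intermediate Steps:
q = -⅔ (q = (⅓)*(-2) = -⅔ ≈ -0.66667)
y(L) = -3 + L² - 2*L/3 (y(L) = (L² - 2*L/3) - 3 = -3 + L² - 2*L/3)
j = ¼ ≈ 0.25000
(y(-4)*j)*(-13) = ((-3 + (-4)² - ⅔*(-4))*(¼))*(-13) = ((-3 + 16 + 8/3)*(¼))*(-13) = ((47/3)*(¼))*(-13) = (47/12)*(-13) = -611/12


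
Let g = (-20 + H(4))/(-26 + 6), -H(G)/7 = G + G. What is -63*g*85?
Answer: -20349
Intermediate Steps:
H(G) = -14*G (H(G) = -7*(G + G) = -14*G)
g = 19/5 (g = (-20 - 14*4)/(-26 + 6) = (-20 - 56)/(-20) = -76*(-1/20) = 19/5 ≈ 3.8000)
-63*g*85 = -63*19/5*85 = -1197/5*85 = -20349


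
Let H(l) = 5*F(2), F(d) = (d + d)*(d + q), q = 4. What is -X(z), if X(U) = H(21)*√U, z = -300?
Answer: -1200*I*√3 ≈ -2078.5*I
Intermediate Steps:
F(d) = 2*d*(4 + d) (F(d) = (d + d)*(d + 4) = (2*d)*(4 + d) = 2*d*(4 + d))
H(l) = 120 (H(l) = 5*(2*2*(4 + 2)) = 5*(2*2*6) = 5*24 = 120)
X(U) = 120*√U
-X(z) = -120*√(-300) = -120*10*I*√3 = -1200*I*√3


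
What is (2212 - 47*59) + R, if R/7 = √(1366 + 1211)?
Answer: -561 + 7*√2577 ≈ -205.65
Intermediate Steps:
R = 7*√2577 (R = 7*√(1366 + 1211) = 7*√2577 ≈ 355.35)
(2212 - 47*59) + R = (2212 - 47*59) + 7*√2577 = (2212 - 2773) + 7*√2577 = -561 + 7*√2577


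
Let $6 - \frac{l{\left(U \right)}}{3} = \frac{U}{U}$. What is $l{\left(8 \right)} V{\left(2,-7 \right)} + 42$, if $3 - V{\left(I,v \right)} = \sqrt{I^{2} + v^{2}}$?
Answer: $87 - 15 \sqrt{53} \approx -22.202$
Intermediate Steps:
$l{\left(U \right)} = 15$ ($l{\left(U \right)} = 18 - 3 \frac{U}{U} = 18 - 3 = 15$)
$V{\left(I,v \right)} = 3 - \sqrt{I^{2} + v^{2}}$
$l{\left(8 \right)} V{\left(2,-7 \right)} + 42 = 15 \left(3 - \sqrt{2^{2} + \left(-7\right)^{2}}\right) + 42 = 15 \left(3 - \sqrt{4 + 49}\right) + 42 = 15 \left(3 - \sqrt{53}\right) + 42 = \left(45 - 15 \sqrt{53}\right) + 42 = 87 - 15 \sqrt{53}$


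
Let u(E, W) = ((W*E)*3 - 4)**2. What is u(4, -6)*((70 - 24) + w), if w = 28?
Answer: 427424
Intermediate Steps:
u(E, W) = (-4 + 3*E*W)**2 (u(E, W) = ((E*W)*3 - 4)**2 = (3*E*W - 4)**2 = (-4 + 3*E*W)**2)
u(4, -6)*((70 - 24) + w) = (-4 + 3*4*(-6))**2*((70 - 24) + 28) = (-4 - 72)**2*(46 + 28) = (-76)**2*74 = 5776*74 = 427424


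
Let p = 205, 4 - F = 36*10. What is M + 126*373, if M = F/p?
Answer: 9634234/205 ≈ 46996.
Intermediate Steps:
F = -356 (F = 4 - 36*10 = 4 - 1*360 = 4 - 360 = -356)
M = -356/205 ≈ -1.7366
M + 126*373 = -356/205 + 126*373 = -356/205 + 46998 = 9634234/205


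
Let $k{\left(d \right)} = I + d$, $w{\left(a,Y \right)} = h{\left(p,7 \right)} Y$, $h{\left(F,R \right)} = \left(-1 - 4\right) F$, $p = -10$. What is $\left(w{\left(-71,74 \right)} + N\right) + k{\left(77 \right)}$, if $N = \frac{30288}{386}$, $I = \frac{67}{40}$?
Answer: $\frac{29777131}{7720} \approx 3857.1$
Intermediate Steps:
$h{\left(F,R \right)} = - 5 F$ ($h{\left(F,R \right)} = \left(-1 - 4\right) F = - 5 F$)
$w{\left(a,Y \right)} = 50 Y$ ($w{\left(a,Y \right)} = \left(-5\right) \left(-10\right) Y = 50 Y$)
$I = \frac{67}{40}$ ($I = 67 \cdot \frac{1}{40} = \frac{67}{40} \approx 1.675$)
$N = \frac{15144}{193}$ ($N = 30288 \cdot \frac{1}{386} = \frac{15144}{193} \approx 78.466$)
$k{\left(d \right)} = \frac{67}{40} + d$
$\left(w{\left(-71,74 \right)} + N\right) + k{\left(77 \right)} = \left(50 \cdot 74 + \frac{15144}{193}\right) + \left(\frac{67}{40} + 77\right) = \left(3700 + \frac{15144}{193}\right) + \frac{3147}{40} = \frac{729244}{193} + \frac{3147}{40} = \frac{29777131}{7720}$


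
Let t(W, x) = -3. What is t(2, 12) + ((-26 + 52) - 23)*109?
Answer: 324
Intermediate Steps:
t(2, 12) + ((-26 + 52) - 23)*109 = -3 + ((-26 + 52) - 23)*109 = -3 + (26 - 23)*109 = -3 + 3*109 = -3 + 327 = 324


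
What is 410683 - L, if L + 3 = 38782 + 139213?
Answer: 232691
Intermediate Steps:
L = 177992 (L = -3 + (38782 + 139213) = -3 + 177995 = 177992)
410683 - L = 410683 - 1*177992 = 410683 - 177992 = 232691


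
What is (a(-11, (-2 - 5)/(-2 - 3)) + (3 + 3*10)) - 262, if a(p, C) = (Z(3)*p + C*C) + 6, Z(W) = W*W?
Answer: -8001/25 ≈ -320.04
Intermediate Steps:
Z(W) = W**2
a(p, C) = 6 + C**2 + 9*p (a(p, C) = (3**2*p + C*C) + 6 = (9*p + C**2) + 6 = (C**2 + 9*p) + 6 = 6 + C**2 + 9*p)
(a(-11, (-2 - 5)/(-2 - 3)) + (3 + 3*10)) - 262 = ((6 + ((-2 - 5)/(-2 - 3))**2 + 9*(-11)) + (3 + 3*10)) - 262 = ((6 + (-7/(-5))**2 - 99) + (3 + 30)) - 262 = ((6 + (-7*(-1/5))**2 - 99) + 33) - 262 = ((6 + (7/5)**2 - 99) + 33) - 262 = ((6 + 49/25 - 99) + 33) - 262 = (-2276/25 + 33) - 262 = -1451/25 - 262 = -8001/25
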